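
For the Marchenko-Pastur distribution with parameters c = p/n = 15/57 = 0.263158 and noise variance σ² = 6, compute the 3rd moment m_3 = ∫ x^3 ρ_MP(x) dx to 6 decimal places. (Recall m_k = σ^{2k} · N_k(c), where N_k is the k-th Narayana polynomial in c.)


E[X³] = σ⁶ (1 + 3c + c²) (third MP moment). With σ² = 6 (so σ⁶ = 216) and c = 15/57 = 0.263158: E[X³] = 216 · (1 + 3·0.263158 + (0.263158)²) = 216 · 1.858726.

So E[X^3] = 401.484765.


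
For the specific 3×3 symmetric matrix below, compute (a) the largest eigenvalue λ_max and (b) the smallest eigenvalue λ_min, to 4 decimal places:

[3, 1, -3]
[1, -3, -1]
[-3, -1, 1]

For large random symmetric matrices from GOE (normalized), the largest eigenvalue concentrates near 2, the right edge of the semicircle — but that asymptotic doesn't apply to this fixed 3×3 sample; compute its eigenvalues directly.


Since M is real symmetric, all three eigenvalues are real; they are the roots of det(λI − M) = λ³ − (tr M) λ² + s λ − det M, where s is the sum of the principal 2×2 minors.
tr M = 3 + (-3) + 1 = 1.
s = (3·(-3) − 1²) + (3·1 − (-3)²) + ((-3)·1 − (-1)²) = -10 + (-6) + (-4) = -20.
det M (expand along row 1) = 3·(-4) − 1·(-2) + (-3)·(-10) = 20.
Characteristic polynomial: λ³ − λ² − 20λ − 20 = 0.
Substitute λ = y + (tr M)/3 = y + 0.333333 to remove the quadratic term: y³ + p·y + q = 0 with p = s − (tr M)²/3 = -20.333333 and q = −2(tr M)³/27 + (tr M)·s/3 − det M = -26.740741.
Three real roots ⇒ use the trigonometric (Viète) form: r = 2√(−p/3) = 5.206833, φ = arccos(3q/(p·r)) = arccos(0.757726) = 0.710974 rad.
y_k = r·cos(φ/3 − 2πk/3) for k = 0, 1, 2 gives y = 5.061295, -1.471970, -3.589326.
λ_k = y_k + 0.333333 gives λ = 5.3946, -1.1386, -3.2560 (check: the sum is 1.0000 = tr M).

Hence λ_max = 5.3946 and λ_min = -3.2560.


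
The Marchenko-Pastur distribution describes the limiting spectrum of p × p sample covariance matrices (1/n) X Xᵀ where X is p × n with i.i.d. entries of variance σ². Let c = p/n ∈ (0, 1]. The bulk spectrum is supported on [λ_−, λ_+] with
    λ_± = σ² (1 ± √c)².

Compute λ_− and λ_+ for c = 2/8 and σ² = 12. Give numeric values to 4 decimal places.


c = 2/8 = 0.250000; √c = 0.500000.
λ_− = σ² (1 − √c)² = 12 · (1 − 0.500000)² = 12 · (0.500000)² = 3.000000.
λ_+ = σ² (1 + √c)² = 12 · (1 + 0.500000)² = 12 · (1.500000)² = 27.000000.

Rounded to 4 decimal places: λ_− ≈ 3.0000, λ_+ ≈ 27.0000.


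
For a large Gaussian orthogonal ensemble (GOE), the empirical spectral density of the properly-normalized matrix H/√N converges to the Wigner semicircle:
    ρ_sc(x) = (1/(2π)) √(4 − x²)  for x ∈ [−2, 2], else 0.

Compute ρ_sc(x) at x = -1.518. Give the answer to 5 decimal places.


ρ_sc(x) = (1/(2π)) √(4 − x²). With x = -1.518:
  4 − x² = 4 − (-1.518)² = 4 − 2.304324 = 1.695676.
  √(4 − x²) = 1.302181.
  1/(2π) = 0.159155.
  ρ_sc(-1.518) = 0.159155 · 1.302181 = 0.207249.

Rounded to 5 decimal places: ρ_sc(-1.518) ≈ 0.20725.


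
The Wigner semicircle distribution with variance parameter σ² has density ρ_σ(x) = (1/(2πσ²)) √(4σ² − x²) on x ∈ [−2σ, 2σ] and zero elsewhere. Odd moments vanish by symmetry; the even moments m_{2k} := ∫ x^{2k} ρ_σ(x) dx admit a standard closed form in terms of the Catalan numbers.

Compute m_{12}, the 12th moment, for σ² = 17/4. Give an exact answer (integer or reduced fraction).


By the scaled semicircle moment identity, m_{2k} = σ^{2k} · C_k with k = 6.
C_6 = (1/(k+1)) · C(2k, k) = (1/7) · C(12, 6) = (1/7) · 924 = 132.
σ^{2k} = (σ²)^k = (17/4)^6 = 24137569/4096.

Therefore m_{12} = σ^{12} · C_6 = (24137569/4096) · 132 = 796539777/1024.


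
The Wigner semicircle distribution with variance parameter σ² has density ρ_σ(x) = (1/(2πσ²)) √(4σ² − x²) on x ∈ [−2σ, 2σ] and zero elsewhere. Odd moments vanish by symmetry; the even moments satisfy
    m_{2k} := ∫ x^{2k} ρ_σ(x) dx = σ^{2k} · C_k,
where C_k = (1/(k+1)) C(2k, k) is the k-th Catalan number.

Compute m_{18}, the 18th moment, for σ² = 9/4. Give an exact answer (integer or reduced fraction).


By the scaled semicircle moment identity, m_{2k} = σ^{2k} · C_k with k = 9.
C_9 = (1/(k+1)) · C(2k, k) = (1/10) · C(18, 9) = (1/10) · 48620 = 4862.
σ^{2k} = (σ²)^k = (9/4)^9 = 387420489/262144.

Therefore m_{18} = σ^{18} · C_9 = (387420489/262144) · 4862 = 941819208759/131072.


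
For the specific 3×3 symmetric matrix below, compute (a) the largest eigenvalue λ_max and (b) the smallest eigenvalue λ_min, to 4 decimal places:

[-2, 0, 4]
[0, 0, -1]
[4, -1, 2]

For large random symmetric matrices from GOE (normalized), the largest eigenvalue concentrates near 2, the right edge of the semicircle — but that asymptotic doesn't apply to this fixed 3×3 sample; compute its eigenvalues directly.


Since M is real symmetric, all three eigenvalues are real; they are the roots of det(λI − M) = λ³ − (tr M) λ² + s λ − det M, where s is the sum of the principal 2×2 minors.
tr M = -2 + 0 + 2 = 0.
s = ((-2)·0 − 0²) + ((-2)·2 − 4²) + (0·2 − (-1)²) = 0 + (-20) + (-1) = -21.
det M (expand along row 1) = (-2)·(-1) − 0·4 + 4·0 = 2.
Characteristic polynomial: λ³ − 21λ − 2 = 0.
Substitute λ = y + (tr M)/3 = y + 0.000000 to remove the quadratic term: y³ + p·y + q = 0 with p = s − (tr M)²/3 = -21.000000 and q = −2(tr M)³/27 + (tr M)·s/3 − det M = -2.000000.
Three real roots ⇒ use the trigonometric (Viète) form: r = 2√(−p/3) = 5.291503, φ = arccos(3q/(p·r)) = arccos(0.053995) = 1.516775 rad.
y_k = r·cos(φ/3 − 2πk/3) for k = 0, 1, 2 gives y = 4.629472, -0.095279, -4.534193.
λ_k = y_k + 0.000000 gives λ = 4.6295, -0.0953, -4.5342 (check: the sum is 0.0000 = tr M).

Hence λ_max = 4.6295 and λ_min = -4.5342.


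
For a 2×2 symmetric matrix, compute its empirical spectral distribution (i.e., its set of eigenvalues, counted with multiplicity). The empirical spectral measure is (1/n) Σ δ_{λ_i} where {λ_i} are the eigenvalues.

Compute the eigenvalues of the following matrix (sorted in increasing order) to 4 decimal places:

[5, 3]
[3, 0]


Since M is real symmetric, both eigenvalues are real; they are the roots of det(λI − M) = λ² − (tr M) λ + det M.
tr M = 5 + 0 = 5.
det M = 5·0 − 3² = 0 − 9 = -9.
Characteristic polynomial: λ² − 5λ − 9 = 0.
Discriminant Δ = (tr M)² − 4·det M = 25 − (-36) = 61; √Δ = 7.810250.
λ = (tr M ± √Δ)/2 = (5 ± 7.810250)/2, giving (tr M − √Δ)/2 = -1.4051 and (tr M + √Δ)/2 = 6.4051.

Eigenvalues sorted in increasing order: [-1.4051, 6.4051].


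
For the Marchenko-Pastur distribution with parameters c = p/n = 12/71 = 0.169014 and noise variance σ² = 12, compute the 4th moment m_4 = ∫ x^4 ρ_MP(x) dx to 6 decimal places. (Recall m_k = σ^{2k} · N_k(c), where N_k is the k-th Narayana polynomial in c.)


E[X⁴] = σ⁸ (1 + 6c + 6c² + c³) (fourth MP moment). With σ² = 12 (so σ⁸ = 20736) and c = 12/71 = 0.169014: E[X⁴] = 20736 · (1 + 6·0.169014 + 6·(0.169014)² + (0.169014)³) = 20736 · 2.190307.

So E[X^4] = 45418.207767.


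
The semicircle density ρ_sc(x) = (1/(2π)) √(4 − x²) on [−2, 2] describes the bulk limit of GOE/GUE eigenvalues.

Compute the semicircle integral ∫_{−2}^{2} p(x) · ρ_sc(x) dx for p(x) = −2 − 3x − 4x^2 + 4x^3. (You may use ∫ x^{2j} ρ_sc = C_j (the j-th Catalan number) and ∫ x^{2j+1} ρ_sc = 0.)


Write p(x) = Σ a_i x^i, split into monomials and integrate each against ρ_sc separately.
Using ∫ x^{2j} ρ_sc = C_j = (1/(j+1)) C(2j, j) (Catalan numbers) and ∫ x^{2j+1} ρ_sc = 0 (odd monomials vanish by symmetry):
  i = 0 (even): a_0 · C_{0} = -2 · 1 = -2
  i = 1 (odd): ∫ x^1 ρ_sc = 0 (vanishes)
  i = 2 (even): a_2 · C_{1} = -4 · 1 = -4
  i = 3 (odd): ∫ x^3 ρ_sc = 0 (vanishes)

Summing the contributions: ∫_{−2}^{2} p(x) ρ_sc(x) dx = (-2) + (-4) = -6.


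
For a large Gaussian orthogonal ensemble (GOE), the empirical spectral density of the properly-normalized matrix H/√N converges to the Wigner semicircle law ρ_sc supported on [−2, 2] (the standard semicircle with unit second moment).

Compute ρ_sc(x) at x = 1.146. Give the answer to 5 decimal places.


ρ_sc(x) = (1/(2π)) √(4 − x²). With x = 1.146:
  4 − x² = 4 − (1.146)² = 4 − 1.313316 = 2.686684.
  √(4 − x²) = 1.639111.
  1/(2π) = 0.159155.
  ρ_sc(1.146) = 0.159155 · 1.639111 = 0.260873.

Rounded to 5 decimal places: ρ_sc(1.146) ≈ 0.26087.


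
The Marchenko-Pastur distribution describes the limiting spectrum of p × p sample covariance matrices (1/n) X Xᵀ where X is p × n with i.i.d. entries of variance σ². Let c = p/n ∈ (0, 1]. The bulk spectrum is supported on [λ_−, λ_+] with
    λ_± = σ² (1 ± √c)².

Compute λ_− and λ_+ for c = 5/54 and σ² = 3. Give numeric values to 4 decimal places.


c = 5/54 = 0.092593; √c = 0.304290.
λ_− = σ² (1 − √c)² = 3 · (1 − 0.304290)² = 3 · (0.695710)² = 1.452036.
λ_+ = σ² (1 + √c)² = 3 · (1 + 0.304290)² = 3 · (1.304290)² = 5.103520.

Rounded to 4 decimal places: λ_− ≈ 1.4520, λ_+ ≈ 5.1035.


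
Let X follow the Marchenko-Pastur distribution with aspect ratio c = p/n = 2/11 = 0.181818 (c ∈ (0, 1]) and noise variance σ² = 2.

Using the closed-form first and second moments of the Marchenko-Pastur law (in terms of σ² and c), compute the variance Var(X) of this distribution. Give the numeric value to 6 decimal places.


Recall the MP moments m_1 = E[X] = σ² and m_2 = E[X²] = σ⁴ (1 + c).
m_1 = E[X] = σ² = 2, so m_1² = 4.
m_2 = E[X²] = σ⁴ (1 + c) = 4 · (1 + 0.181818) = 4 · 1.181818 = 4.727273.
(Note m_2 − m_1² simplifies to c · σ⁴ = 0.181818 · 4.)

Var(X) = m_2 − m_1² = 4.727273 − 4 = 0.727273.


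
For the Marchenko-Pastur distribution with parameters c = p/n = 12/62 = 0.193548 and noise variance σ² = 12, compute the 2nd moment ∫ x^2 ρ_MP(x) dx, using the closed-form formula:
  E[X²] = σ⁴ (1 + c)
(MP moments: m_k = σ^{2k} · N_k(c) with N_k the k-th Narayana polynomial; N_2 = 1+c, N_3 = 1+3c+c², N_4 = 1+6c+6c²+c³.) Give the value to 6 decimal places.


E[X²] = σ⁴ (1 + c) (second MP moment). With σ² = 12 (so σ⁴ = 144) and c = 12/62 = 0.193548: E[X²] = 144 · (1 + 0.193548) = 144 · 1.193548.

So E[X^2] = 171.870968.


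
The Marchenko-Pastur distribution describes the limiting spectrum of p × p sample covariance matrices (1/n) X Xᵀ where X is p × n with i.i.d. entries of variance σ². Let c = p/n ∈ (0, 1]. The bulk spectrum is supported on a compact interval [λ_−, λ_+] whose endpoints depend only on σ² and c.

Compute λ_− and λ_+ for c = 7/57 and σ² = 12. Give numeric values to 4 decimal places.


c = 7/57 = 0.122807; √c = 0.350438.
λ_− = σ² (1 − √c)² = 12 · (1 − 0.350438)² = 12 · (0.649562)² = 5.063164.
λ_+ = σ² (1 + √c)² = 12 · (1 + 0.350438)² = 12 · (1.350438)² = 21.884204.

Rounded to 4 decimal places: λ_− ≈ 5.0632, λ_+ ≈ 21.8842.


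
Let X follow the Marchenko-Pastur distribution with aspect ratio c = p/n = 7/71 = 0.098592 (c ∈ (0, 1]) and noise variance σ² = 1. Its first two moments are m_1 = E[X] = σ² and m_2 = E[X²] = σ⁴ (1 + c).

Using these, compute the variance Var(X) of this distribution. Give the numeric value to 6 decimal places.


m_1 = E[X] = σ² = 1, so m_1² = 1.
m_2 = E[X²] = σ⁴ (1 + c) = 1 · (1 + 0.098592) = 1 · 1.098592 = 1.098592.
(Note m_2 − m_1² simplifies to c · σ⁴ = 0.098592 · 1.)

Var(X) = m_2 − m_1² = 1.098592 − 1 = 0.098592.


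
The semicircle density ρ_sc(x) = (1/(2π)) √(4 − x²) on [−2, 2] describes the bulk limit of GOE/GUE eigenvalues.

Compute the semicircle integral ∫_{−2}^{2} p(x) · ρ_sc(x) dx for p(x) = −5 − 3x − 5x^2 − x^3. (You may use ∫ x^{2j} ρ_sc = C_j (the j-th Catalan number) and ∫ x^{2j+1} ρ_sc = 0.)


Write p(x) = Σ a_i x^i, split into monomials and integrate each against ρ_sc separately.
Using ∫ x^{2j} ρ_sc = C_j = (1/(j+1)) C(2j, j) (Catalan numbers) and ∫ x^{2j+1} ρ_sc = 0 (odd monomials vanish by symmetry):
  i = 0 (even): a_0 · C_{0} = -5 · 1 = -5
  i = 1 (odd): ∫ x^1 ρ_sc = 0 (vanishes)
  i = 2 (even): a_2 · C_{1} = -5 · 1 = -5
  i = 3 (odd): ∫ x^3 ρ_sc = 0 (vanishes)

Summing the contributions: ∫_{−2}^{2} p(x) ρ_sc(x) dx = (-5) + (-5) = -10.


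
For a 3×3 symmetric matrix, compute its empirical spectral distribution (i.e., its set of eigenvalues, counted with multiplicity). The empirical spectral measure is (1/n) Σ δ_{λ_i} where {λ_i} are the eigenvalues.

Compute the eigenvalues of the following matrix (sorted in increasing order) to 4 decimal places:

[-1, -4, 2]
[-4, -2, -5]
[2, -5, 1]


Since M is real symmetric, all three eigenvalues are real; they are the roots of det(λI − M) = λ³ − (tr M) λ² + s λ − det M, where s is the sum of the principal 2×2 minors.
tr M = -1 + (-2) + 1 = -2.
s = ((-1)·(-2) − (-4)²) + ((-1)·1 − 2²) + ((-2)·1 − (-5)²) = -14 + (-5) + (-27) = -46.
det M (expand along row 1) = (-1)·(-27) − (-4)·6 + 2·24 = 99.
Characteristic polynomial: λ³ + 2λ² − 46λ − 99 = 0.
Substitute λ = y + (tr M)/3 = y − 0.666667 to remove the quadratic term: y³ + p·y + q = 0 with p = s − (tr M)²/3 = -47.333333 and q = −2(tr M)³/27 + (tr M)·s/3 − det M = -67.740741.
Three real roots ⇒ use the trigonometric (Viète) form: r = 2√(−p/3) = 7.944250, φ = arccos(3q/(p·r)) = arccos(0.540445) = 0.999831 rad.
y_k = r·cos(φ/3 − 2πk/3) for k = 0, 1, 2 gives y = 7.507121, -1.502853, -6.004268.
λ_k = y_k − 0.666667 gives λ = 6.8405, -2.1695, -6.6709 (check: the sum is -2.0000 = tr M).

Eigenvalues sorted in increasing order: [-6.6709, -2.1695, 6.8405].


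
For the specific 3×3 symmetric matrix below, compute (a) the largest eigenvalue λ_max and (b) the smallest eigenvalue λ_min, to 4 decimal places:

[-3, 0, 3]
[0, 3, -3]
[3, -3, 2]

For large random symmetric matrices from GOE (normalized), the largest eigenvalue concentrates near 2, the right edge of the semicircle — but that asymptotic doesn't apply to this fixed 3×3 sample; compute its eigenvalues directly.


Since M is real symmetric, all three eigenvalues are real; they are the roots of det(λI − M) = λ³ − (tr M) λ² + s λ − det M, where s is the sum of the principal 2×2 minors.
tr M = -3 + 3 + 2 = 2.
s = ((-3)·3 − 0²) + ((-3)·2 − 3²) + (3·2 − (-3)²) = -9 + (-15) + (-3) = -27.
det M (expand along row 1) = (-3)·(-3) − 0·9 + 3·(-9) = -18.
Characteristic polynomial: λ³ − 2λ² − 27λ + 18 = 0.
Substitute λ = y + (tr M)/3 = y + 0.666667 to remove the quadratic term: y³ + p·y + q = 0 with p = s − (tr M)²/3 = -28.333333 and q = −2(tr M)³/27 + (tr M)·s/3 − det M = -0.592593.
Three real roots ⇒ use the trigonometric (Viète) form: r = 2√(−p/3) = 6.146363, φ = arccos(3q/(p·r)) = arccos(0.010208) = 1.560588 rad.
y_k = r·cos(φ/3 − 2πk/3) for k = 0, 1, 2 gives y = 5.333333, -0.020915, -5.312418.
λ_k = y_k + 0.666667 gives λ = 6.0000, 0.6458, -4.6458 (check: the sum is 2.0000 = tr M).

Hence λ_max = 6.0000 and λ_min = -4.6458.


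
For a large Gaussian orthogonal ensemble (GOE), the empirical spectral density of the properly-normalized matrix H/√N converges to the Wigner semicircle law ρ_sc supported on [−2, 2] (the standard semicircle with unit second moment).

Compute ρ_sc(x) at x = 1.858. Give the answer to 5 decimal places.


ρ_sc(x) = (1/(2π)) √(4 − x²). With x = 1.858:
  4 − x² = 4 − (1.858)² = 4 − 3.452164 = 0.547836.
  √(4 − x²) = 0.740159.
  1/(2π) = 0.159155.
  ρ_sc(1.858) = 0.159155 · 0.740159 = 0.117800.

Rounded to 5 decimal places: ρ_sc(1.858) ≈ 0.11780.


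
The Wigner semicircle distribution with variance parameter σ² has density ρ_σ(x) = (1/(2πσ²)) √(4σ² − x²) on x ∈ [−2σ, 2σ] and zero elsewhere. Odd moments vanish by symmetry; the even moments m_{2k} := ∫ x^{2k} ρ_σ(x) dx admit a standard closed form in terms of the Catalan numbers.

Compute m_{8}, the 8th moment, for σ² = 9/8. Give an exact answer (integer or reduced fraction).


By the scaled semicircle moment identity, m_{2k} = σ^{2k} · C_k with k = 4.
C_4 = (1/(k+1)) · C(2k, k) = (1/5) · C(8, 4) = (1/5) · 70 = 14.
σ^{2k} = (σ²)^k = (9/8)^4 = 6561/4096.

Therefore m_{8} = σ^{8} · C_4 = (6561/4096) · 14 = 45927/2048.


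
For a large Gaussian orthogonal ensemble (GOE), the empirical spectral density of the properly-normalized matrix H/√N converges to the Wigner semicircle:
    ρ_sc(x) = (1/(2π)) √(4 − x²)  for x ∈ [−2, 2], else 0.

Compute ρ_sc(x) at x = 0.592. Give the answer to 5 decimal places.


ρ_sc(x) = (1/(2π)) √(4 − x²). With x = 0.592:
  4 − x² = 4 − (0.592)² = 4 − 0.350464 = 3.649536.
  √(4 − x²) = 1.910376.
  1/(2π) = 0.159155.
  ρ_sc(0.592) = 0.159155 · 1.910376 = 0.304046.

Rounded to 5 decimal places: ρ_sc(0.592) ≈ 0.30405.


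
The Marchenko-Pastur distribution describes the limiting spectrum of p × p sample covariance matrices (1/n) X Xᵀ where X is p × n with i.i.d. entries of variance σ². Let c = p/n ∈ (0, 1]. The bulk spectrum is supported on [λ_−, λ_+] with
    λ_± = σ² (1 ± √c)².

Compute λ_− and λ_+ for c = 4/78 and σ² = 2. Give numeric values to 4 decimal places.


c = 4/78 = 0.051282; √c = 0.226455.
λ_− = σ² (1 − √c)² = 2 · (1 − 0.226455)² = 2 · (0.773545)² = 1.196742.
λ_+ = σ² (1 + √c)² = 2 · (1 + 0.226455)² = 2 · (1.226455)² = 3.008386.

Rounded to 4 decimal places: λ_− ≈ 1.1967, λ_+ ≈ 3.0084.


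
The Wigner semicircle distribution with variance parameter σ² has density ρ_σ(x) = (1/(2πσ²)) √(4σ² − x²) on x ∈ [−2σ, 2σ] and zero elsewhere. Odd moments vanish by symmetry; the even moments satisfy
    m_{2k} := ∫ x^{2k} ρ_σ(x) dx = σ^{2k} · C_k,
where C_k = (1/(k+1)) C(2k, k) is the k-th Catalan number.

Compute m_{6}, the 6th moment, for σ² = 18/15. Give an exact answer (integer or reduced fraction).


By the scaled semicircle moment identity, m_{2k} = σ^{2k} · C_k with k = 3.
C_3 = (1/(k+1)) · C(2k, k) = (1/4) · C(6, 3) = (1/4) · 20 = 5.
σ^{2k} = (σ²)^k = (18/15)^3 = 216/125.

Therefore m_{6} = σ^{6} · C_3 = (216/125) · 5 = 216/25.


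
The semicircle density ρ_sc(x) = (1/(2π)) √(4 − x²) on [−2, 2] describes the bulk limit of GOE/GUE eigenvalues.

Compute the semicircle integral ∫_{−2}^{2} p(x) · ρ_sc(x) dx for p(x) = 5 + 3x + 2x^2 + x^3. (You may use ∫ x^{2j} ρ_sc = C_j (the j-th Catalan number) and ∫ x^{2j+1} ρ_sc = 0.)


Write p(x) = Σ a_i x^i, split into monomials and integrate each against ρ_sc separately.
Using ∫ x^{2j} ρ_sc = C_j = (1/(j+1)) C(2j, j) (Catalan numbers) and ∫ x^{2j+1} ρ_sc = 0 (odd monomials vanish by symmetry):
  i = 0 (even): a_0 · C_{0} = 5 · 1 = 5
  i = 1 (odd): ∫ x^1 ρ_sc = 0 (vanishes)
  i = 2 (even): a_2 · C_{1} = 2 · 1 = 2
  i = 3 (odd): ∫ x^3 ρ_sc = 0 (vanishes)

Summing the contributions: ∫_{−2}^{2} p(x) ρ_sc(x) dx = 5 + 2 = 7.


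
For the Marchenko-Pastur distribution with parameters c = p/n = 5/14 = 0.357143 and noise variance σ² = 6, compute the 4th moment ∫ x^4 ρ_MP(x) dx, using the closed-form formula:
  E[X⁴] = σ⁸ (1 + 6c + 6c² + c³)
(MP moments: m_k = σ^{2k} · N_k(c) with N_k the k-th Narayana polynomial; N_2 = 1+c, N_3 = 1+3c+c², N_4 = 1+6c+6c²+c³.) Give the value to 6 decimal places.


E[X⁴] = σ⁸ (1 + 6c + 6c² + c³) (fourth MP moment). With σ² = 6 (so σ⁸ = 1296) and c = 5/14 = 0.357143: E[X⁴] = 1296 · (1 + 6·0.357143 + 6·(0.357143)² + (0.357143)³) = 1296 · 3.953717.

So E[X^4] = 5124.017493.


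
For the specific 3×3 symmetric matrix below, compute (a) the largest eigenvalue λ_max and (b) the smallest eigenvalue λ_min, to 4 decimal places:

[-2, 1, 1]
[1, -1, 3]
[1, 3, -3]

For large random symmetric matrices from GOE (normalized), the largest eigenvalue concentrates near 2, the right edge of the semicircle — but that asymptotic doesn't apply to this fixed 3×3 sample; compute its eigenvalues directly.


Since M is real symmetric, all three eigenvalues are real; they are the roots of det(λI − M) = λ³ − (tr M) λ² + s λ − det M, where s is the sum of the principal 2×2 minors.
tr M = -2 + (-1) + (-3) = -6.
s = ((-2)·(-1) − 1²) + ((-2)·(-3) − 1²) + ((-1)·(-3) − 3²) = 1 + 5 + (-6) = 0.
det M (expand along row 1) = (-2)·(-6) − 1·(-6) + 1·4 = 22.
Characteristic polynomial: λ³ + 6λ² − 22 = 0.
Substitute λ = y + (tr M)/3 = y − 2.000000 to remove the quadratic term: y³ + p·y + q = 0 with p = s − (tr M)²/3 = -12.000000 and q = −2(tr M)³/27 + (tr M)·s/3 − det M = -6.000000.
Three real roots ⇒ use the trigonometric (Viète) form: r = 2√(−p/3) = 4.000000, φ = arccos(3q/(p·r)) = arccos(0.375000) = 1.186400 rad.
y_k = r·cos(φ/3 − 2πk/3) for k = 0, 1, 2 gives y = 3.691268, -0.511128, -3.180140.
λ_k = y_k − 2.000000 gives λ = 1.6913, -2.5111, -5.1801 (check: the sum is -6.0000 = tr M).

Hence λ_max = 1.6913 and λ_min = -5.1801.


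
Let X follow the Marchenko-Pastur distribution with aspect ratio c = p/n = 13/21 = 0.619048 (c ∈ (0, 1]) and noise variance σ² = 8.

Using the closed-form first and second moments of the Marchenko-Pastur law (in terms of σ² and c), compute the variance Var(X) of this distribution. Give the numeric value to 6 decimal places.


Recall the MP moments m_1 = E[X] = σ² and m_2 = E[X²] = σ⁴ (1 + c).
m_1 = E[X] = σ² = 8, so m_1² = 64.
m_2 = E[X²] = σ⁴ (1 + c) = 64 · (1 + 0.619048) = 64 · 1.619048 = 103.619048.
(Note m_2 − m_1² simplifies to c · σ⁴ = 0.619048 · 64.)

Var(X) = m_2 − m_1² = 103.619048 − 64 = 39.619048.


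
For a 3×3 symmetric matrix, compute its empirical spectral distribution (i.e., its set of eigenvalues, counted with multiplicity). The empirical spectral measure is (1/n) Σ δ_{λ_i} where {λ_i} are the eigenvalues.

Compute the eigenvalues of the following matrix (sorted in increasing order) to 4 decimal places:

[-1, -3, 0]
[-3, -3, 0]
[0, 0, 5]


Since M is real symmetric, all three eigenvalues are real; they are the roots of det(λI − M) = λ³ − (tr M) λ² + s λ − det M, where s is the sum of the principal 2×2 minors.
tr M = -1 + (-3) + 5 = 1.
s = ((-1)·(-3) − (-3)²) + ((-1)·5 − 0²) + ((-3)·5 − 0²) = -6 + (-5) + (-15) = -26.
det M (expand along row 1) = (-1)·(-15) − (-3)·(-15) + 0·0 = -30.
Characteristic polynomial: λ³ − λ² − 26λ + 30 = 0.
Substitute λ = y + (tr M)/3 = y + 0.333333 to remove the quadratic term: y³ + p·y + q = 0 with p = s − (tr M)²/3 = -26.333333 and q = −2(tr M)³/27 + (tr M)·s/3 − det M = 21.259259.
Three real roots ⇒ use the trigonometric (Viète) form: r = 2√(−p/3) = 5.925463, φ = arccos(3q/(p·r)) = arccos(-0.408734) = 1.991863 rad.
y_k = r·cos(φ/3 − 2πk/3) for k = 0, 1, 2 gives y = 4.666667, 0.828944, -5.495611.
λ_k = y_k + 0.333333 gives λ = 5.0000, 1.1623, -5.1623 (check: the sum is 1.0000 = tr M).

Eigenvalues sorted in increasing order: [-5.1623, 1.1623, 5.0000].


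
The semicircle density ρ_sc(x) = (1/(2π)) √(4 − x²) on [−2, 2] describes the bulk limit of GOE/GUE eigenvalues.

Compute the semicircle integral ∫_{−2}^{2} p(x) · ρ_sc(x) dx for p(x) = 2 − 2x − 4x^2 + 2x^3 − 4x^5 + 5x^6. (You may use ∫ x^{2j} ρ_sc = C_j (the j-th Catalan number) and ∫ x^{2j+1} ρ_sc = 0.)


Write p(x) = Σ a_i x^i, split into monomials and integrate each against ρ_sc separately.
Using ∫ x^{2j} ρ_sc = C_j = (1/(j+1)) C(2j, j) (Catalan numbers) and ∫ x^{2j+1} ρ_sc = 0 (odd monomials vanish by symmetry):
  i = 0 (even): a_0 · C_{0} = 2 · 1 = 2
  i = 1 (odd): ∫ x^1 ρ_sc = 0 (vanishes)
  i = 2 (even): a_2 · C_{1} = -4 · 1 = -4
  i = 3 (odd): ∫ x^3 ρ_sc = 0 (vanishes)
  i = 5 (odd): ∫ x^5 ρ_sc = 0 (vanishes)
  i = 6 (even): a_6 · C_{3} = 5 · 5 = 25

Summing the contributions: ∫_{−2}^{2} p(x) ρ_sc(x) dx = 2 + (-4) + 25 = 23.


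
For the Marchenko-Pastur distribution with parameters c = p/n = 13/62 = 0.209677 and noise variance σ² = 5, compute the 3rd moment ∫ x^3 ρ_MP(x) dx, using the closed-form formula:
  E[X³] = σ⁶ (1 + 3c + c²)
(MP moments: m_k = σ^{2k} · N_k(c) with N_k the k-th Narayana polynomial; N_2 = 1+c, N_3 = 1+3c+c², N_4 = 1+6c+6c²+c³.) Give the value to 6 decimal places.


E[X³] = σ⁶ (1 + 3c + c²) (third MP moment). With σ² = 5 (so σ⁶ = 125) and c = 13/62 = 0.209677: E[X³] = 125 · (1 + 3·0.209677 + (0.209677)²) = 125 · 1.672997.

So E[X^3] = 209.124610.


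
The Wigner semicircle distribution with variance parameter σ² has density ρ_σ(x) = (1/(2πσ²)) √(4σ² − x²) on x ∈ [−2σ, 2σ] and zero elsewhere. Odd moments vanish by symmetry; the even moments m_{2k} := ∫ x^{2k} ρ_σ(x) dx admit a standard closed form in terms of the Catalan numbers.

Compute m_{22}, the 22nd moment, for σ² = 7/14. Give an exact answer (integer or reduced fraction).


By the scaled semicircle moment identity, m_{2k} = σ^{2k} · C_k with k = 11.
C_11 = (1/(k+1)) · C(2k, k) = (1/12) · C(22, 11) = (1/12) · 705432 = 58786.
σ^{2k} = (σ²)^k = (7/14)^11 = 1/2048.

Therefore m_{22} = σ^{22} · C_11 = (1/2048) · 58786 = 29393/1024.


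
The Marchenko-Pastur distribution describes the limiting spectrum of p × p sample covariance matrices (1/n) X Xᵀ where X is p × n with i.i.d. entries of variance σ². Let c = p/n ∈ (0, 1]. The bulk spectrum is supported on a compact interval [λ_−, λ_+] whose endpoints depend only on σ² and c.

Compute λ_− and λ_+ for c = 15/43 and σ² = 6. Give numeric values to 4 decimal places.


c = 15/43 = 0.348837; √c = 0.590624.
λ_− = σ² (1 − √c)² = 6 · (1 − 0.590624)² = 6 · (0.409376)² = 1.005530.
λ_+ = σ² (1 + √c)² = 6 · (1 + 0.590624)² = 6 · (1.590624)² = 15.180516.

Rounded to 4 decimal places: λ_− ≈ 1.0055, λ_+ ≈ 15.1805.


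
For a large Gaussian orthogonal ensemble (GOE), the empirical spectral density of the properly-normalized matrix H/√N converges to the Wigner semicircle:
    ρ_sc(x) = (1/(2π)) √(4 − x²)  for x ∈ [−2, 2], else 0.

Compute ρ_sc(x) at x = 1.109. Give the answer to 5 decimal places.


ρ_sc(x) = (1/(2π)) √(4 − x²). With x = 1.109:
  4 − x² = 4 − (1.109)² = 4 − 1.229881 = 2.770119.
  √(4 − x²) = 1.664367.
  1/(2π) = 0.159155.
  ρ_sc(1.109) = 0.159155 · 1.664367 = 0.264892.

Rounded to 5 decimal places: ρ_sc(1.109) ≈ 0.26489.


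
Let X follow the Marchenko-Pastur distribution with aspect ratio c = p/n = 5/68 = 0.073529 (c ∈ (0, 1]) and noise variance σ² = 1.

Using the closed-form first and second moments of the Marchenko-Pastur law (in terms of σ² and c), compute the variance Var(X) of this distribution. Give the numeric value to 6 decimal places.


Recall the MP moments m_1 = E[X] = σ² and m_2 = E[X²] = σ⁴ (1 + c).
m_1 = E[X] = σ² = 1, so m_1² = 1.
m_2 = E[X²] = σ⁴ (1 + c) = 1 · (1 + 0.073529) = 1 · 1.073529 = 1.073529.
(Note m_2 − m_1² simplifies to c · σ⁴ = 0.073529 · 1.)

Var(X) = m_2 − m_1² = 1.073529 − 1 = 0.073529.


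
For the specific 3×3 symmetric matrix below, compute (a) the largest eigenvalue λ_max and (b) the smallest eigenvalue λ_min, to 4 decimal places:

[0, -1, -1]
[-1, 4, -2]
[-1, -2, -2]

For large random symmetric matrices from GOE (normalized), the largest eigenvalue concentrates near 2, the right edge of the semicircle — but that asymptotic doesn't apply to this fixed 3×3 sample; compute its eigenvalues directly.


Since M is real symmetric, all three eigenvalues are real; they are the roots of det(λI − M) = λ³ − (tr M) λ² + s λ − det M, where s is the sum of the principal 2×2 minors.
tr M = 0 + 4 + (-2) = 2.
s = (0·4 − (-1)²) + (0·(-2) − (-1)²) + (4·(-2) − (-2)²) = -1 + (-1) + (-12) = -14.
det M (expand along row 1) = 0·(-12) − (-1)·0 + (-1)·6 = -6.
Characteristic polynomial: λ³ − 2λ² − 14λ + 6 = 0.
Substitute λ = y + (tr M)/3 = y + 0.666667 to remove the quadratic term: y³ + p·y + q = 0 with p = s − (tr M)²/3 = -15.333333 and q = −2(tr M)³/27 + (tr M)·s/3 − det M = -3.925926.
Three real roots ⇒ use the trigonometric (Viète) form: r = 2√(−p/3) = 4.521553, φ = arccos(3q/(p·r)) = arccos(0.169879) = 1.400090 rad.
y_k = r·cos(φ/3 − 2πk/3) for k = 0, 1, 2 gives y = 4.038016, -0.257148, -3.780869.
λ_k = y_k + 0.666667 gives λ = 4.7047, 0.4095, -3.1142 (check: the sum is 2.0000 = tr M).

Hence λ_max = 4.7047 and λ_min = -3.1142.


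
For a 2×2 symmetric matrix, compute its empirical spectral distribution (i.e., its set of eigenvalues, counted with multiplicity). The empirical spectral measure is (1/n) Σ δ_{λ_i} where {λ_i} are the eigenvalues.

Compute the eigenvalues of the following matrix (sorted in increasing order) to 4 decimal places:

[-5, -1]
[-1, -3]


Since M is real symmetric, both eigenvalues are real; they are the roots of det(λI − M) = λ² − (tr M) λ + det M.
tr M = -5 + (-3) = -8.
det M = (-5)·(-3) − (-1)² = 15 − 1 = 14.
Characteristic polynomial: λ² + 8λ + 14 = 0.
Discriminant Δ = (tr M)² − 4·det M = 64 − 56 = 8; √Δ = 2.828427.
λ = (tr M ± √Δ)/2 = (-8 ± 2.828427)/2, giving (tr M − √Δ)/2 = -5.4142 and (tr M + √Δ)/2 = -2.5858.

Eigenvalues sorted in increasing order: [-5.4142, -2.5858].


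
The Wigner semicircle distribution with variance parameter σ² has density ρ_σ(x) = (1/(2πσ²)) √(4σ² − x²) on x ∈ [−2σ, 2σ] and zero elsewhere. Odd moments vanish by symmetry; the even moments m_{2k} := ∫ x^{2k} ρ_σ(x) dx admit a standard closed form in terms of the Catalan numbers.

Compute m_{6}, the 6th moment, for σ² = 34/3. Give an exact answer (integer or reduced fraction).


By the scaled semicircle moment identity, m_{2k} = σ^{2k} · C_k with k = 3.
C_3 = (1/(k+1)) · C(2k, k) = (1/4) · C(6, 3) = (1/4) · 20 = 5.
σ^{2k} = (σ²)^k = (34/3)^3 = 39304/27.

Therefore m_{6} = σ^{6} · C_3 = (39304/27) · 5 = 196520/27.


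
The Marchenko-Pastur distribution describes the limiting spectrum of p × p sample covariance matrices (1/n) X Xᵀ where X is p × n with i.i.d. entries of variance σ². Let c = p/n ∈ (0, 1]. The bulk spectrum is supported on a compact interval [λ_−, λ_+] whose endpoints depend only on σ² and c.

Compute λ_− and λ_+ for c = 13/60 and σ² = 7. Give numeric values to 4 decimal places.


c = 13/60 = 0.216667; √c = 0.465475.
λ_− = σ² (1 − √c)² = 7 · (1 − 0.465475)² = 7 · (0.534525)² = 2.000021.
λ_+ = σ² (1 + √c)² = 7 · (1 + 0.465475)² = 7 · (1.465475)² = 15.033312.

Rounded to 4 decimal places: λ_− ≈ 2.0000, λ_+ ≈ 15.0333.


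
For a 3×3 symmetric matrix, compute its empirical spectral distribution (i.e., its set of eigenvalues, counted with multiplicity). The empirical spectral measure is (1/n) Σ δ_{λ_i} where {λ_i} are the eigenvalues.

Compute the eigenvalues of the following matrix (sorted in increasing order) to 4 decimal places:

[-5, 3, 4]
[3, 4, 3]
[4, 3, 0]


Since M is real symmetric, all three eigenvalues are real; they are the roots of det(λI − M) = λ³ − (tr M) λ² + s λ − det M, where s is the sum of the principal 2×2 minors.
tr M = -5 + 4 + 0 = -1.
s = ((-5)·4 − 3²) + ((-5)·0 − 4²) + (4·0 − 3²) = -29 + (-16) + (-9) = -54.
det M (expand along row 1) = (-5)·(-9) − 3·(-12) + 4·(-7) = 53.
Characteristic polynomial: λ³ + λ² − 54λ − 53 = 0.
Substitute λ = y + (tr M)/3 = y − 0.333333 to remove the quadratic term: y³ + p·y + q = 0 with p = s − (tr M)²/3 = -54.333333 and q = −2(tr M)³/27 + (tr M)·s/3 − det M = -34.925926.
Three real roots ⇒ use the trigonometric (Viète) form: r = 2√(−p/3) = 8.511430, φ = arccos(3q/(p·r)) = arccos(0.226569) = 1.342243 rad.
y_k = r·cos(φ/3 − 2πk/3) for k = 0, 1, 2 gives y = 7.673640, -0.647812, -7.025828.
λ_k = y_k − 0.333333 gives λ = 7.3403, -0.9811, -7.3592 (check: the sum is -1.0000 = tr M).

Eigenvalues sorted in increasing order: [-7.3592, -0.9811, 7.3403].


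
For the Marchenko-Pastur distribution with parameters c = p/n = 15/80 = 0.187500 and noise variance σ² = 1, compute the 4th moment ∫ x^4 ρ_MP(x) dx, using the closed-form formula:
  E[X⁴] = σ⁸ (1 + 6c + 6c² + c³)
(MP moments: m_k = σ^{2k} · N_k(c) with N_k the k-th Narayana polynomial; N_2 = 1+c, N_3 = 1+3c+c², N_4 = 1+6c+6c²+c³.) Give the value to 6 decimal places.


E[X⁴] = σ⁸ (1 + 6c + 6c² + c³) (fourth MP moment). With σ² = 1 (so σ⁸ = 1) and c = 15/80 = 0.187500: E[X⁴] = 1 · (1 + 6·0.187500 + 6·(0.187500)² + (0.187500)³) = 1 · 2.342529.

So E[X^4] = 2.342529.


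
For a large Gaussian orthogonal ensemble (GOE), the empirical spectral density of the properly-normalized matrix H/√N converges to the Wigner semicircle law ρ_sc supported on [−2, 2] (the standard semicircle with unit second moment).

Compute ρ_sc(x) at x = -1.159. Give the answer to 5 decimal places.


ρ_sc(x) = (1/(2π)) √(4 − x²). With x = -1.159:
  4 − x² = 4 − (-1.159)² = 4 − 1.343281 = 2.656719.
  √(4 − x²) = 1.629944.
  1/(2π) = 0.159155.
  ρ_sc(-1.159) = 0.159155 · 1.629944 = 0.259414.

Rounded to 5 decimal places: ρ_sc(-1.159) ≈ 0.25941.


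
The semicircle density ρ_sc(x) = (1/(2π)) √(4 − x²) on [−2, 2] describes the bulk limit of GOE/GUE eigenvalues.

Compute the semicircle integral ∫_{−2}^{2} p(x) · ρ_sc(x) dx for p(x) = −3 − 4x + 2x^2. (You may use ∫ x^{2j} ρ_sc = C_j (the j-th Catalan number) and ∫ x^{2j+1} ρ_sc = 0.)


Write p(x) = Σ a_i x^i, split into monomials and integrate each against ρ_sc separately.
Using ∫ x^{2j} ρ_sc = C_j = (1/(j+1)) C(2j, j) (Catalan numbers) and ∫ x^{2j+1} ρ_sc = 0 (odd monomials vanish by symmetry):
  i = 0 (even): a_0 · C_{0} = -3 · 1 = -3
  i = 1 (odd): ∫ x^1 ρ_sc = 0 (vanishes)
  i = 2 (even): a_2 · C_{1} = 2 · 1 = 2

Summing the contributions: ∫_{−2}^{2} p(x) ρ_sc(x) dx = (-3) + 2 = -1.


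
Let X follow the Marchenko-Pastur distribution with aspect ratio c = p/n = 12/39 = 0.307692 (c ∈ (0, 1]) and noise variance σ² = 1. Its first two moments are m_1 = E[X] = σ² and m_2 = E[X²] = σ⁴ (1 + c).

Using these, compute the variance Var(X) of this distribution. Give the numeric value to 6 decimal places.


m_1 = E[X] = σ² = 1, so m_1² = 1.
m_2 = E[X²] = σ⁴ (1 + c) = 1 · (1 + 0.307692) = 1 · 1.307692 = 1.307692.
(Note m_2 − m_1² simplifies to c · σ⁴ = 0.307692 · 1.)

Var(X) = m_2 − m_1² = 1.307692 − 1 = 0.307692.


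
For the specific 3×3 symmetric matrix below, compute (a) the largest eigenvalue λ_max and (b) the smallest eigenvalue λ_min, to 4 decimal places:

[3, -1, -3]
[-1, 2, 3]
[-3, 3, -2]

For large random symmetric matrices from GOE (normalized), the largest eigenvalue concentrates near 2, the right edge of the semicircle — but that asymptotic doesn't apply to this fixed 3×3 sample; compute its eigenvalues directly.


Since M is real symmetric, all three eigenvalues are real; they are the roots of det(λI − M) = λ³ − (tr M) λ² + s λ − det M, where s is the sum of the principal 2×2 minors.
tr M = 3 + 2 + (-2) = 3.
s = (3·2 − (-1)²) + (3·(-2) − (-3)²) + (2·(-2) − 3²) = 5 + (-15) + (-13) = -23.
det M (expand along row 1) = 3·(-13) − (-1)·11 + (-3)·3 = -37.
Characteristic polynomial: λ³ − 3λ² − 23λ + 37 = 0.
Substitute λ = y + (tr M)/3 = y + 1.000000 to remove the quadratic term: y³ + p·y + q = 0 with p = s − (tr M)²/3 = -26.000000 and q = −2(tr M)³/27 + (tr M)·s/3 − det M = 12.000000.
Three real roots ⇒ use the trigonometric (Viète) form: r = 2√(−p/3) = 5.887841, φ = arccos(3q/(p·r)) = arccos(-0.235165) = 1.808185 rad.
y_k = r·cos(φ/3 − 2πk/3) for k = 0, 1, 2 gives y = 4.850356, 0.465416, -5.315772.
λ_k = y_k + 1.000000 gives λ = 5.8504, 1.4654, -4.3158 (check: the sum is 3.0000 = tr M).

Hence λ_max = 5.8504 and λ_min = -4.3158.


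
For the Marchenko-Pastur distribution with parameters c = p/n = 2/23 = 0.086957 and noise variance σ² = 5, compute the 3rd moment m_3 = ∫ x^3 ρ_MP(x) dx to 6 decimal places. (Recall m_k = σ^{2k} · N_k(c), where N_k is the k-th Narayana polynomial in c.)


E[X³] = σ⁶ (1 + 3c + c²) (third MP moment). With σ² = 5 (so σ⁶ = 125) and c = 2/23 = 0.086957: E[X³] = 125 · (1 + 3·0.086957 + (0.086957)²) = 125 · 1.268431.

So E[X^3] = 158.553875.


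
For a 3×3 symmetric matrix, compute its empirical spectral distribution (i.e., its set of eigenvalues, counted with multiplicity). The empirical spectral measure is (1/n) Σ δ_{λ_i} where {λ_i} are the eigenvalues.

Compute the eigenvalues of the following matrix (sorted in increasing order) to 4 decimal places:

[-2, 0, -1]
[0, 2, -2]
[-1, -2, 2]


Since M is real symmetric, all three eigenvalues are real; they are the roots of det(λI − M) = λ³ − (tr M) λ² + s λ − det M, where s is the sum of the principal 2×2 minors.
tr M = -2 + 2 + 2 = 2.
s = ((-2)·2 − 0²) + ((-2)·2 − (-1)²) + (2·2 − (-2)²) = -4 + (-5) + 0 = -9.
det M (expand along row 1) = (-2)·0 − 0·(-2) + (-1)·2 = -2.
Characteristic polynomial: λ³ − 2λ² − 9λ + 2 = 0.
Substitute λ = y + (tr M)/3 = y + 0.666667 to remove the quadratic term: y³ + p·y + q = 0 with p = s − (tr M)²/3 = -10.333333 and q = −2(tr M)³/27 + (tr M)·s/3 − det M = -4.592593.
Three real roots ⇒ use the trigonometric (Viète) form: r = 2√(−p/3) = 3.711843, φ = arccos(3q/(p·r)) = arccos(0.359211) = 1.203374 rad.
y_k = r·cos(φ/3 − 2πk/3) for k = 0, 1, 2 gives y = 3.417206, -0.453468, -2.963737.
λ_k = y_k + 0.666667 gives λ = 4.0839, 0.2132, -2.2971 (check: the sum is 2.0000 = tr M).

Eigenvalues sorted in increasing order: [-2.2971, 0.2132, 4.0839].


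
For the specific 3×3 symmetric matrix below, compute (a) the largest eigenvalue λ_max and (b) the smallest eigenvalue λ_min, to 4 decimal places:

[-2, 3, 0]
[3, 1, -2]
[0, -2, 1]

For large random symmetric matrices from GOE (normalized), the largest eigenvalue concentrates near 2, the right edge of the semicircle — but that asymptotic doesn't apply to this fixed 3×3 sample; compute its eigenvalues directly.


Since M is real symmetric, all three eigenvalues are real; they are the roots of det(λI − M) = λ³ − (tr M) λ² + s λ − det M, where s is the sum of the principal 2×2 minors.
tr M = -2 + 1 + 1 = 0.
s = ((-2)·1 − 3²) + ((-2)·1 − 0²) + (1·1 − (-2)²) = -11 + (-2) + (-3) = -16.
det M (expand along row 1) = (-2)·(-3) − 3·3 + 0·(-6) = -3.
Characteristic polynomial: λ³ − 16λ + 3 = 0.
Substitute λ = y + (tr M)/3 = y + 0.000000 to remove the quadratic term: y³ + p·y + q = 0 with p = s − (tr M)²/3 = -16.000000 and q = −2(tr M)³/27 + (tr M)·s/3 − det M = 3.000000.
Three real roots ⇒ use the trigonometric (Viète) form: r = 2√(−p/3) = 4.618802, φ = arccos(3q/(p·r)) = arccos(-0.121785) = 1.692884 rad.
y_k = r·cos(φ/3 − 2πk/3) for k = 0, 1, 2 gives y = 3.902731, 0.187915, -4.090645.
λ_k = y_k + 0.000000 gives λ = 3.9027, 0.1879, -4.0906 (check: the sum is 0.0000 = tr M).

Hence λ_max = 3.9027 and λ_min = -4.0906.


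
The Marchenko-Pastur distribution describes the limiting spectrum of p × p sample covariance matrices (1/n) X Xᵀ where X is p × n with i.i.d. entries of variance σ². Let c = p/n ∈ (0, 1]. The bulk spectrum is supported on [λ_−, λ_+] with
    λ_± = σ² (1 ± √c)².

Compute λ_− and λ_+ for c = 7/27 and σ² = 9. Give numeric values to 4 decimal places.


c = 7/27 = 0.259259; √c = 0.509175.
λ_− = σ² (1 − √c)² = 9 · (1 − 0.509175)² = 9 · (0.490825)² = 2.168182.
λ_+ = σ² (1 + √c)² = 9 · (1 + 0.509175)² = 9 · (1.509175)² = 20.498485.

Rounded to 4 decimal places: λ_− ≈ 2.1682, λ_+ ≈ 20.4985.


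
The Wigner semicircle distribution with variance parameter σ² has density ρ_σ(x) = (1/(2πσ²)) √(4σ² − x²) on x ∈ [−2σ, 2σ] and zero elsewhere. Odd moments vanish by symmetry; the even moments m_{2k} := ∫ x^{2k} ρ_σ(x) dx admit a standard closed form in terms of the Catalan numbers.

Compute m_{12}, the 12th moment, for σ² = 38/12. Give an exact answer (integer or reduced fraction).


By the scaled semicircle moment identity, m_{2k} = σ^{2k} · C_k with k = 6.
C_6 = (1/(k+1)) · C(2k, k) = (1/7) · C(12, 6) = (1/7) · 924 = 132.
σ^{2k} = (σ²)^k = (38/12)^6 = 47045881/46656.

Therefore m_{12} = σ^{12} · C_6 = (47045881/46656) · 132 = 517504691/3888.
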